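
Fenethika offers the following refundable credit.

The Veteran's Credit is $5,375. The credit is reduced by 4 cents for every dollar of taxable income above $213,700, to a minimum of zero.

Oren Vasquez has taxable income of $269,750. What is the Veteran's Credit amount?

$3,133

Veteran's Credit: 4% of the $56,050 excess over $213,700 is $2,242; credit = $5,375 − $2,242 = $3,133.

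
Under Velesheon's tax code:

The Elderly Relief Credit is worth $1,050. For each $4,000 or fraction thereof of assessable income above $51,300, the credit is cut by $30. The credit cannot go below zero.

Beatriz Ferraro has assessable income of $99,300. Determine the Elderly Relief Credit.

Elderly Relief Credit: income exceeds $51,300 by $48,000, which is 12 full-or-partial $4,000 increments; reduction = 12 × $30 = $360, leaving $690.

$690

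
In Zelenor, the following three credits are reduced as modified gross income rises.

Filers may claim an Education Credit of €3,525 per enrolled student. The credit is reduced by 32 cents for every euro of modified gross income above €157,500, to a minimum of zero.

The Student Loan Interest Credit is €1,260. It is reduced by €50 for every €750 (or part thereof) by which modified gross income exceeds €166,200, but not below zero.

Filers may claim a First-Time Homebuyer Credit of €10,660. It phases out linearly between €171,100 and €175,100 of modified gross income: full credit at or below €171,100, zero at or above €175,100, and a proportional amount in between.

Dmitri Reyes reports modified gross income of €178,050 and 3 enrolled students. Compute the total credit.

€4,459

Education Credit: base = 3 × €3,525 = €10,575. 32% of the €20,550 excess over €157,500 is €6,576; credit = €10,575 − €6,576 = €3,999.
Student Loan Interest Credit: income exceeds €166,200 by €11,850, which is 16 full-or-partial €750 increments; reduction = 16 × €50 = €800, leaving €460.
First-Time Homebuyer Credit: €178,050 is at or above €175,100, so the credit is €0.
Total: €3,999 + €460 + €0 = €4,459.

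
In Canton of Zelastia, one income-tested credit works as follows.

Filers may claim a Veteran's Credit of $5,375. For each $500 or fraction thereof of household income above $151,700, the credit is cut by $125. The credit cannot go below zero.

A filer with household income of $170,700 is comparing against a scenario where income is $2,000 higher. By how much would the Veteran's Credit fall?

At $170,700 — income exceeds $151,700 by $19,000, which is 38 full-or-partial $500 increments; reduction = 38 × $125 = $4,750, leaving $625.
At $172,700 — income exceeds $151,700 by $21,000, which is 42 full-or-partial $500 increments; reduction = 42 × $125 = $5,250, leaving $125.
Lost: $625 − $125 = $500.

$500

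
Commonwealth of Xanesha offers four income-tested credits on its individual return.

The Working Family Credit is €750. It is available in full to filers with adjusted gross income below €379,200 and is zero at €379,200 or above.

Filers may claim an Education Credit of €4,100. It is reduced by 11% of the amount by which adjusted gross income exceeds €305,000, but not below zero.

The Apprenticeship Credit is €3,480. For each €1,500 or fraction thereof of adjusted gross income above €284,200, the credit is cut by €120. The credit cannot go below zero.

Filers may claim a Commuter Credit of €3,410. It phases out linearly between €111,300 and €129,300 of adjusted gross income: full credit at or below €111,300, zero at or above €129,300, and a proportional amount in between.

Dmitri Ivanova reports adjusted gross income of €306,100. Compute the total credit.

Working Family Credit: €306,100 is below the €379,200 cutoff, so the full €750 applies.
Education Credit: 11% of the €1,100 excess over €305,000 is €121; credit = €4,100 − €121 = €3,979.
Apprenticeship Credit: income exceeds €284,200 by €21,900, which is 15 full-or-partial €1,500 increments; reduction = 15 × €120 = €1,800, leaving €1,680.
Commuter Credit: €306,100 is at or above €129,300, so the credit is €0.
Total: €750 + €3,979 + €1,680 + €0 = €6,409.

€6,409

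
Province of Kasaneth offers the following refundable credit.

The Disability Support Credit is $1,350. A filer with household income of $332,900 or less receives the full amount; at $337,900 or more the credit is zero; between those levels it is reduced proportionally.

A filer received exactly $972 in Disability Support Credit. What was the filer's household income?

$334,300

$972 is 972/1,350 of the full $1,350, so 378/1,350 of the $5,000 range has been used: income = $332,900 + $5,000 × 378/1,350 = $334,300.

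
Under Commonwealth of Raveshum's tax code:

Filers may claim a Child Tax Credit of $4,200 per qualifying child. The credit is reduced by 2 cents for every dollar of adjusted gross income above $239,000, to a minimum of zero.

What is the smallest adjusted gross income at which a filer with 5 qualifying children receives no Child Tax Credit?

$1,289,000

Full credit = 5 × $4,200 = $21,000.
The credit falls by 2% of each dollar above $239,000, so it reaches zero when the excess is $21,000 / 2% = $1,050,000: income = $239,000 + $1,050,000 = $1,289,000.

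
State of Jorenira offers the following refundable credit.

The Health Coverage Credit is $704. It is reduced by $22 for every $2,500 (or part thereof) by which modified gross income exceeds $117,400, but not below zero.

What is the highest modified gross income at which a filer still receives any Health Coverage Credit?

$194,900

After 31 increments the reduction is 31 × $22 = $682, leaving $22; one more increment wipes it out. Increment 31 ends at excess 31 × $2,500 = $77,500, so the highest qualifying income is $117,400 + $77,500 = $194,900.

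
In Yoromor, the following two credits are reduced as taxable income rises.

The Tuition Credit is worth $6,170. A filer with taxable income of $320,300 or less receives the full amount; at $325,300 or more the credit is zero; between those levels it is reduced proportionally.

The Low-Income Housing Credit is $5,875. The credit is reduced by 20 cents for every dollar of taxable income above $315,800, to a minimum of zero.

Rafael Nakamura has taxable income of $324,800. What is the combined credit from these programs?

$4,692

Tuition Credit: $324,800 is $4,500 into a $5,000 phase-out range, leaving 500/5,000 of the credit: $6,170 × 500/5,000 = $617.
Low-Income Housing Credit: 20% of the $9,000 excess over $315,800 is $1,800; credit = $5,875 − $1,800 = $4,075.
Total: $617 + $4,075 = $4,692.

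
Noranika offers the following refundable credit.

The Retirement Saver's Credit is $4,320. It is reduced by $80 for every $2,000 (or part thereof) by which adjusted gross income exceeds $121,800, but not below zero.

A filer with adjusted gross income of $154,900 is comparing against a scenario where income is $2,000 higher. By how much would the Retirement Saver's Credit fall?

$80

At $154,900 — income exceeds $121,800 by $33,100, which is 17 full-or-partial $2,000 increments; reduction = 17 × $80 = $1,360, leaving $2,960.
At $156,900 — income exceeds $121,800 by $35,100, which is 18 full-or-partial $2,000 increments; reduction = 18 × $80 = $1,440, leaving $2,880.
Lost: $2,960 − $2,880 = $80.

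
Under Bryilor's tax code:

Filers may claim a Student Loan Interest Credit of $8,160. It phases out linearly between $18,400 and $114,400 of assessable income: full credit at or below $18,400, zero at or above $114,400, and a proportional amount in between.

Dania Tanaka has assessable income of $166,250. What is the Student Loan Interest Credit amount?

Student Loan Interest Credit: $166,250 is at or above $114,400, so the credit is $0.

$0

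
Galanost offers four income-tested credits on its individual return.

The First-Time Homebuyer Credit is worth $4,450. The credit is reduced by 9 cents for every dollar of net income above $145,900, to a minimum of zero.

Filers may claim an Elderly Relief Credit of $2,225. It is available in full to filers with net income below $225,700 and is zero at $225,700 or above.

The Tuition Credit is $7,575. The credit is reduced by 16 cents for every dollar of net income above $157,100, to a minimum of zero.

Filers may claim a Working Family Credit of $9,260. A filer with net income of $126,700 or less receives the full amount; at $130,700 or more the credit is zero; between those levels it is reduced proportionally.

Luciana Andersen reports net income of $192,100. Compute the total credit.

$4,492

First-Time Homebuyer Credit: 9% of the $46,200 excess over $145,900 is $4,158; credit = $4,450 − $4,158 = $292.
Elderly Relief Credit: $192,100 is below the $225,700 cutoff, so the full $2,225 applies.
Tuition Credit: 16% of the $35,000 excess over $157,100 is $5,600; credit = $7,575 − $5,600 = $1,975.
Working Family Credit: $192,100 is at or above $130,700, so the credit is $0.
Total: $292 + $2,225 + $1,975 + $0 = $4,492.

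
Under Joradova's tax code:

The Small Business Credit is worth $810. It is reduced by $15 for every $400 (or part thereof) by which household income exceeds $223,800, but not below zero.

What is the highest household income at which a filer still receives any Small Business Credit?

$245,000

After 53 increments the reduction is 53 × $15 = $795, leaving $15; one more increment wipes it out. Increment 53 ends at excess 53 × $400 = $21,200, so the highest qualifying income is $223,800 + $21,200 = $245,000.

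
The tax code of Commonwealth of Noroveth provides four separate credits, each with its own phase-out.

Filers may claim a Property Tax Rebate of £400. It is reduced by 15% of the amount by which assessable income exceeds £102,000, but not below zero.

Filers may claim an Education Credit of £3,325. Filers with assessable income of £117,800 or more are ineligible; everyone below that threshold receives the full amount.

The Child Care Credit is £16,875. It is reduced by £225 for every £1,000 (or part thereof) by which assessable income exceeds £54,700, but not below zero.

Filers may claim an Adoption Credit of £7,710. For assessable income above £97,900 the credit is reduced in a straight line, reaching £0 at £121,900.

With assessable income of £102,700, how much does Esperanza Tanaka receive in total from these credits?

£15,863

Property Tax Rebate: 15% of the £700 excess over £102,000 is £105; credit = £400 − £105 = £295.
Education Credit: £102,700 is below the £117,800 cutoff, so the full £3,325 applies.
Child Care Credit: income exceeds £54,700 by £48,000, which is 48 full-or-partial £1,000 increments; reduction = 48 × £225 = £10,800, leaving £6,075.
Adoption Credit: £102,700 is £4,800 into a £24,000 phase-out range, leaving 19,200/24,000 of the credit: £7,710 × 19,200/24,000 = £6,168.
Total: £295 + £3,325 + £6,075 + £6,168 = £15,863.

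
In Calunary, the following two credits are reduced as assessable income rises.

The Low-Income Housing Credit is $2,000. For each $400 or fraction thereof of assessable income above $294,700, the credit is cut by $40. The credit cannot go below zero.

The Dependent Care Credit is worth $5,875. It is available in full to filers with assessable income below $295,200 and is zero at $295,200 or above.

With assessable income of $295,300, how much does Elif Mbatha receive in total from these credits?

$1,920

Low-Income Housing Credit: income exceeds $294,700 by $600, which is 2 full-or-partial $400 increments; reduction = 2 × $40 = $80, leaving $1,920.
Dependent Care Credit: $295,300 meets or exceeds the $295,200 cutoff, so the credit is $0.
Total: $1,920 + $0 = $1,920.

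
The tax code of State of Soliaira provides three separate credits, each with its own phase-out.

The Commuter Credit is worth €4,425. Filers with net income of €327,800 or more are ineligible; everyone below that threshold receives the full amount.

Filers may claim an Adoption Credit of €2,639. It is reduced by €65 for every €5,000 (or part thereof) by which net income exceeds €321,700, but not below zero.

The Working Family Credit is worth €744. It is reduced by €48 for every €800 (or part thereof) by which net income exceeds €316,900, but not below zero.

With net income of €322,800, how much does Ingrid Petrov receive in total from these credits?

Commuter Credit: €322,800 is below the €327,800 cutoff, so the full €4,425 applies.
Adoption Credit: income exceeds €321,700 by €1,100, which is 1 full-or-partial €5,000 increment; reduction = 1 × €65 = €65, leaving €2,574.
Working Family Credit: income exceeds €316,900 by €5,900, which is 8 full-or-partial €800 increments; reduction = 8 × €48 = €384, leaving €360.
Total: €4,425 + €2,574 + €360 = €7,359.

€7,359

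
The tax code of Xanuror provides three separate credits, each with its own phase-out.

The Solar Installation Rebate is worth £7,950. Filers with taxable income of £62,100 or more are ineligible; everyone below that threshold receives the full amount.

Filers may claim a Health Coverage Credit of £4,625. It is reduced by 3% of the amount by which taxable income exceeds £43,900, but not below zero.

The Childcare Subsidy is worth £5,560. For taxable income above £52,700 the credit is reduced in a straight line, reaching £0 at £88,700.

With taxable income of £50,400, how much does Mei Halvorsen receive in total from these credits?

£17,940

Solar Installation Rebate: £50,400 is below the £62,100 cutoff, so the full £7,950 applies.
Health Coverage Credit: 3% of the £6,500 excess over £43,900 is £195; credit = £4,625 − £195 = £4,430.
Childcare Subsidy: £50,400 is at or below the £52,700 threshold, so the full £5,560 applies.
Total: £7,950 + £4,430 + £5,560 = £17,940.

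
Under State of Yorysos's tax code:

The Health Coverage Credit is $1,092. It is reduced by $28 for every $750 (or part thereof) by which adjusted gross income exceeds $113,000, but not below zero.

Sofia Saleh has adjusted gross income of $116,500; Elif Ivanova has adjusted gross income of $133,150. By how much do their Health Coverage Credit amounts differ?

Sofia ($116,500): Health Coverage Credit: income exceeds $113,000 by $3,500, which is 5 full-or-partial $750 increments; reduction = 5 × $28 = $140, leaving $952.
Elif ($133,150): Health Coverage Credit: income exceeds $113,000 by $20,150, which is 27 full-or-partial $750 increments; reduction = 27 × $28 = $756, leaving $336.
Difference: |$952 − $336| = $616.

$616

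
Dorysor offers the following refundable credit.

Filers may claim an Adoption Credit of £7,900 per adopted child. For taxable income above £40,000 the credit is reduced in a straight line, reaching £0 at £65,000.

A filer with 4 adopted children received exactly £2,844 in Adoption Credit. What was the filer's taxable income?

£62,750

Full credit = 4 × £7,900 = £31,600.
£2,844 is 2,844/31,600 of the full £31,600, so 28,756/31,600 of the £25,000 range has been used: income = £40,000 + £25,000 × 28,756/31,600 = £62,750.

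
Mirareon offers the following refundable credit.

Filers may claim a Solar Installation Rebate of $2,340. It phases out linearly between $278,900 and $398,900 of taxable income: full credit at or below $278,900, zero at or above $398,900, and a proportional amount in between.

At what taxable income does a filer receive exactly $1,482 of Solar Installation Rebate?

$1,482 is 1,482/2,340 of the full $2,340, so 858/2,340 of the $120,000 range has been used: income = $278,900 + $120,000 × 858/2,340 = $322,900.

$322,900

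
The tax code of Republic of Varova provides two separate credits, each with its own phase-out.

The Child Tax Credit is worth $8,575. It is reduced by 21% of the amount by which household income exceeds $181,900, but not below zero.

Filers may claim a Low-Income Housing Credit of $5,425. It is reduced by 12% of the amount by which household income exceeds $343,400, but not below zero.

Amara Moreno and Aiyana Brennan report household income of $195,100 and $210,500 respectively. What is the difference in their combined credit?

Amara ($195,100): Child Tax Credit: 21% of the $13,200 excess over $181,900 is $2,772; credit = $8,575 − $2,772 = $5,803. Low-Income Housing Credit: $195,100 is at or below the $343,400 threshold, so the full $5,425 applies. total $5,803 + $5,425 = $11,228
Aiyana ($210,500): Child Tax Credit: 21% of the $28,600 excess over $181,900 is $6,006; credit = $8,575 − $6,006 = $2,569. Low-Income Housing Credit: $210,500 is at or below the $343,400 threshold, so the full $5,425 applies. total $2,569 + $5,425 = $7,994
Difference: |$11,228 − $7,994| = $3,234.

$3,234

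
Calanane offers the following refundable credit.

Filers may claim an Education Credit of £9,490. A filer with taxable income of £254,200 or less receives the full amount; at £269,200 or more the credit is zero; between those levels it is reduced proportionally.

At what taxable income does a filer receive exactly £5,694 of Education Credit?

£260,200

£5,694 is 5,694/9,490 of the full £9,490, so 3,796/9,490 of the £15,000 range has been used: income = £254,200 + £15,000 × 3,796/9,490 = £260,200.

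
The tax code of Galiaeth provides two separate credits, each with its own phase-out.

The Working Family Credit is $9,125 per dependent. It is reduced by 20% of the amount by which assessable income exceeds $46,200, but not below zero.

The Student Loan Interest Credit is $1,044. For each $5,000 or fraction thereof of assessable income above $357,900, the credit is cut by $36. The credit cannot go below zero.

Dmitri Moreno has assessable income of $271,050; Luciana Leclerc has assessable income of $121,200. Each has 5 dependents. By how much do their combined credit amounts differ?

$29,970

Dmitri ($271,050): Working Family Credit: base = 5 × $9,125 = $45,625. 20% of the $224,850 excess over $46,200 is $44,970; credit = $45,625 − $44,970 = $655. Student Loan Interest Credit: $271,050 is at or below the $357,900 threshold, so the full $1,044 applies. total $655 + $1,044 = $1,699
Luciana ($121,200): Working Family Credit: base = 5 × $9,125 = $45,625. 20% of the $75,000 excess over $46,200 is $15,000; credit = $45,625 − $15,000 = $30,625. Student Loan Interest Credit: $121,200 is at or below the $357,900 threshold, so the full $1,044 applies. total $30,625 + $1,044 = $31,669
Difference: |$1,699 − $31,669| = $29,970.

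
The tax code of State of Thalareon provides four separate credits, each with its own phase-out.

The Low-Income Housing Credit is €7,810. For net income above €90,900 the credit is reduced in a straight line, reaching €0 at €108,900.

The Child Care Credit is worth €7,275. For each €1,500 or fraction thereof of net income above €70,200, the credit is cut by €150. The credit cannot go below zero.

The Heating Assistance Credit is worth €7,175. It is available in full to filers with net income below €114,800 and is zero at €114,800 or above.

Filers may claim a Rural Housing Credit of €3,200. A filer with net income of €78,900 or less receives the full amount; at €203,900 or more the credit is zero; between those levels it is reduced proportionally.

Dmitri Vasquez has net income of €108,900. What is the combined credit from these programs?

Low-Income Housing Credit: €108,900 is at or above €108,900, so the credit is €0.
Child Care Credit: income exceeds €70,200 by €38,700, which is 26 full-or-partial €1,500 increments; reduction = 26 × €150 = €3,900, leaving €3,375.
Heating Assistance Credit: €108,900 is below the €114,800 cutoff, so the full €7,175 applies.
Rural Housing Credit: €108,900 is €30,000 into a €125,000 phase-out range, leaving 95,000/125,000 of the credit: €3,200 × 95,000/125,000 = €2,432.
Total: €0 + €3,375 + €7,175 + €2,432 = €12,982.

€12,982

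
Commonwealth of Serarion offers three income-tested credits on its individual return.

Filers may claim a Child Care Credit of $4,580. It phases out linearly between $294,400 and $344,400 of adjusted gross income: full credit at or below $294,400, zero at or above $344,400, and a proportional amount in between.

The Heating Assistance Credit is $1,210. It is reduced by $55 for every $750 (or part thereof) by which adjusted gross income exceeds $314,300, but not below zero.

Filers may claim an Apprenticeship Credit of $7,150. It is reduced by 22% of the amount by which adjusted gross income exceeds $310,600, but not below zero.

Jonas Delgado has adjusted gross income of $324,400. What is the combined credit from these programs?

$6,386

Child Care Credit: $324,400 is $30,000 into a $50,000 phase-out range, leaving 20,000/50,000 of the credit: $4,580 × 20,000/50,000 = $1,832.
Heating Assistance Credit: income exceeds $314,300 by $10,100, which is 14 full-or-partial $750 increments; reduction = 14 × $55 = $770, leaving $440.
Apprenticeship Credit: 22% of the $13,800 excess over $310,600 is $3,036; credit = $7,150 − $3,036 = $4,114.
Total: $1,832 + $440 + $4,114 = $6,386.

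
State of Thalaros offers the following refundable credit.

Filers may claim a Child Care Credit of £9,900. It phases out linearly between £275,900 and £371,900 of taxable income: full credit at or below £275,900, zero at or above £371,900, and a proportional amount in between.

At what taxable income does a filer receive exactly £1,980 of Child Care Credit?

£352,700

£1,980 is 1,980/9,900 of the full £9,900, so 7,920/9,900 of the £96,000 range has been used: income = £275,900 + £96,000 × 7,920/9,900 = £352,700.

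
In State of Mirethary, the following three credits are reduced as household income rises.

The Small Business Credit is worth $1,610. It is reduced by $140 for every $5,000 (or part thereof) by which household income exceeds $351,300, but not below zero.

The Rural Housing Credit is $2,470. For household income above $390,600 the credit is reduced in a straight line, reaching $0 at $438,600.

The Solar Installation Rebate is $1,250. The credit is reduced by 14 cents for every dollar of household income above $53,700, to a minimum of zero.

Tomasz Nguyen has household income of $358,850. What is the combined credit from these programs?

Small Business Credit: income exceeds $351,300 by $7,550, which is 2 full-or-partial $5,000 increments; reduction = 2 × $140 = $280, leaving $1,330.
Rural Housing Credit: $358,850 is at or below the $390,600 threshold, so the full $2,470 applies.
Solar Installation Rebate: 14% of the $305,150 excess over $53,700 is $42,721 ≥ base, so the credit is $0.
Total: $1,330 + $2,470 + $0 = $3,800.

$3,800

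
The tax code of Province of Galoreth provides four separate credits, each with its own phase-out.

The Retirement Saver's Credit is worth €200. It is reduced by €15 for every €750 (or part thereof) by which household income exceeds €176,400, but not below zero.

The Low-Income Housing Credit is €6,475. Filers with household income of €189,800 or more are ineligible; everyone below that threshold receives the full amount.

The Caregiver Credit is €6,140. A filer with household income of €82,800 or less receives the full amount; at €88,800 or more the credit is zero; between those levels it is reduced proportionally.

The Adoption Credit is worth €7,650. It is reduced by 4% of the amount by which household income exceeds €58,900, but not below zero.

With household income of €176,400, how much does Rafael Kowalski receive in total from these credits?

Retirement Saver's Credit: €176,400 is at or below the €176,400 threshold, so the full €200 applies.
Low-Income Housing Credit: €176,400 is below the €189,800 cutoff, so the full €6,475 applies.
Caregiver Credit: €176,400 is at or above €88,800, so the credit is €0.
Adoption Credit: 4% of the €117,500 excess over €58,900 is €4,700; credit = €7,650 − €4,700 = €2,950.
Total: €200 + €6,475 + €0 + €2,950 = €9,625.

€9,625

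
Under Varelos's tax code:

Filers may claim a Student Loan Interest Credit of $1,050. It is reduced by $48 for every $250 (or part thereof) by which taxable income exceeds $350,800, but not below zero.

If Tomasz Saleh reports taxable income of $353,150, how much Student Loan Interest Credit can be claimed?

Student Loan Interest Credit: income exceeds $350,800 by $2,350, which is 10 full-or-partial $250 increments; reduction = 10 × $48 = $480, leaving $570.

$570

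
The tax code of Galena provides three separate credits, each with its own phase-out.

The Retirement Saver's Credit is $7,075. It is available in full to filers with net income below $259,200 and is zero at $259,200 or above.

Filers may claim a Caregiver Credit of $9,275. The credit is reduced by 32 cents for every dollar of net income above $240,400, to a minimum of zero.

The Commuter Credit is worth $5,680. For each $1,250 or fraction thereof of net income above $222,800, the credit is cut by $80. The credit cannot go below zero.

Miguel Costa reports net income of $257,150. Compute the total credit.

$14,430

Retirement Saver's Credit: $257,150 is below the $259,200 cutoff, so the full $7,075 applies.
Caregiver Credit: 32% of the $16,750 excess over $240,400 is $5,360; credit = $9,275 − $5,360 = $3,915.
Commuter Credit: income exceeds $222,800 by $34,350, which is 28 full-or-partial $1,250 increments; reduction = 28 × $80 = $2,240, leaving $3,440.
Total: $7,075 + $3,915 + $3,440 = $14,430.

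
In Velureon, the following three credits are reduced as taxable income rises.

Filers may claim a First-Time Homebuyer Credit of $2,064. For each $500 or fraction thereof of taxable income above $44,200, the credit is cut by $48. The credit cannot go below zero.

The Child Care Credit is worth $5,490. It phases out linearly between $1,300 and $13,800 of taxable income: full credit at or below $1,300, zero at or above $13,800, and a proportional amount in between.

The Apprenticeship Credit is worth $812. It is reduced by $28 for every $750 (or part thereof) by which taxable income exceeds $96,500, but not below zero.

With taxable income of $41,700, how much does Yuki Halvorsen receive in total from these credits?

First-Time Homebuyer Credit: $41,700 is at or below the $44,200 threshold, so the full $2,064 applies.
Child Care Credit: $41,700 is at or above $13,800, so the credit is $0.
Apprenticeship Credit: $41,700 is at or below the $96,500 threshold, so the full $812 applies.
Total: $2,064 + $0 + $812 = $2,876.

$2,876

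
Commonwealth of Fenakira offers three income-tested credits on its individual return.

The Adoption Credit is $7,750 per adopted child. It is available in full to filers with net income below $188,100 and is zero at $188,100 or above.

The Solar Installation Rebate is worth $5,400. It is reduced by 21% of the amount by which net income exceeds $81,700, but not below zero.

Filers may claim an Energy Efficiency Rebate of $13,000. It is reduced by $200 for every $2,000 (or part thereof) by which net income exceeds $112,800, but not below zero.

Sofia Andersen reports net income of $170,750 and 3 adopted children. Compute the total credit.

Adoption Credit: base = 3 × $7,750 = $23,250. $170,750 is below the $188,100 cutoff, so the full $23,250 applies.
Solar Installation Rebate: 21% of the $89,050 excess over $81,700 is $18,700.50 ≥ base, so the credit is $0.
Energy Efficiency Rebate: income exceeds $112,800 by $57,950, which is 29 full-or-partial $2,000 increments; reduction = 29 × $200 = $5,800, leaving $7,200.
Total: $23,250 + $0 + $7,200 = $30,450.

$30,450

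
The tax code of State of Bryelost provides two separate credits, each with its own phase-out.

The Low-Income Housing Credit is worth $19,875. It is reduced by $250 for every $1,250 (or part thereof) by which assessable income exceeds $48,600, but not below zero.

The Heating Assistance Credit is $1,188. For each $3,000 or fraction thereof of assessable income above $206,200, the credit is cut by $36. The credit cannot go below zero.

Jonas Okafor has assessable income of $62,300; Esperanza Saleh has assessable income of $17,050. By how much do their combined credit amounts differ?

$2,750

Jonas ($62,300): Low-Income Housing Credit: income exceeds $48,600 by $13,700, which is 11 full-or-partial $1,250 increments; reduction = 11 × $250 = $2,750, leaving $17,125. Heating Assistance Credit: $62,300 is at or below the $206,200 threshold, so the full $1,188 applies. total $17,125 + $1,188 = $18,313
Esperanza ($17,050): Low-Income Housing Credit: $17,050 is at or below the $48,600 threshold, so the full $19,875 applies. Heating Assistance Credit: $17,050 is at or below the $206,200 threshold, so the full $1,188 applies. total $19,875 + $1,188 = $21,063
Difference: |$18,313 − $21,063| = $2,750.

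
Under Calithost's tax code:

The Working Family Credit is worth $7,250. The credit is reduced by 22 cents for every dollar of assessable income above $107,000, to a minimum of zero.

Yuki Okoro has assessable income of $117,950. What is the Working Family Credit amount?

$4,841

Working Family Credit: 22% of the $10,950 excess over $107,000 is $2,409; credit = $7,250 − $2,409 = $4,841.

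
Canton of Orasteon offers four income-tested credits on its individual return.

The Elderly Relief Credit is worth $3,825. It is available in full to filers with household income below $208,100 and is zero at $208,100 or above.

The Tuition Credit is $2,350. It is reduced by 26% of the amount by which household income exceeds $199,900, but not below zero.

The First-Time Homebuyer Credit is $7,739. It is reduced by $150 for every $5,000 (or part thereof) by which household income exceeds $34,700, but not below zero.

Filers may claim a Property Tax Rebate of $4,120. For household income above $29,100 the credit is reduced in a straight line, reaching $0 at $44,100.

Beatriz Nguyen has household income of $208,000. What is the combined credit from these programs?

$6,558

Elderly Relief Credit: $208,000 is below the $208,100 cutoff, so the full $3,825 applies.
Tuition Credit: 26% of the $8,100 excess over $199,900 is $2,106; credit = $2,350 − $2,106 = $244.
First-Time Homebuyer Credit: income exceeds $34,700 by $173,300, which is 35 full-or-partial $5,000 increments; reduction = 35 × $150 = $5,250, leaving $2,489.
Property Tax Rebate: $208,000 is at or above $44,100, so the credit is $0.
Total: $3,825 + $244 + $2,489 + $0 = $6,558.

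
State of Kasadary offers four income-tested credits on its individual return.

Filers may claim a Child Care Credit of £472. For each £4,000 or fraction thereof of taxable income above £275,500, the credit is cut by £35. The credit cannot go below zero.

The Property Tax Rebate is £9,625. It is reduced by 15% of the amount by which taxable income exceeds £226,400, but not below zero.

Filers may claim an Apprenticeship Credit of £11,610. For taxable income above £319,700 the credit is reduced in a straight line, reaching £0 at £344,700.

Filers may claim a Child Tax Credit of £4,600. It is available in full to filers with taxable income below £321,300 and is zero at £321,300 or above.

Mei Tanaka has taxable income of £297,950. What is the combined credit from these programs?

£16,472

Child Care Credit: income exceeds £275,500 by £22,450, which is 6 full-or-partial £4,000 increments; reduction = 6 × £35 = £210, leaving £262.
Property Tax Rebate: 15% of the £71,550 excess over £226,400 is £10,732.50 ≥ base, so the credit is £0.
Apprenticeship Credit: £297,950 is at or below the £319,700 threshold, so the full £11,610 applies.
Child Tax Credit: £297,950 is below the £321,300 cutoff, so the full £4,600 applies.
Total: £262 + £0 + £11,610 + £4,600 = £16,472.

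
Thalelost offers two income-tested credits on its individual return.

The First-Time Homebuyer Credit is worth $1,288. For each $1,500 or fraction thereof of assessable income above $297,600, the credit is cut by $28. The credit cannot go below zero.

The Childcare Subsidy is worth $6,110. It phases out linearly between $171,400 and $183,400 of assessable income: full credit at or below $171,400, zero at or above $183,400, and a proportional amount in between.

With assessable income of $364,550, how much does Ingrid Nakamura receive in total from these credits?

First-Time Homebuyer Credit: income exceeds $297,600 by $66,950, which is 45 full-or-partial $1,500 increments; reduction = 45 × $28 = $1,260, leaving $28.
Childcare Subsidy: $364,550 is at or above $183,400, so the credit is $0.
Total: $28 + $0 = $28.

$28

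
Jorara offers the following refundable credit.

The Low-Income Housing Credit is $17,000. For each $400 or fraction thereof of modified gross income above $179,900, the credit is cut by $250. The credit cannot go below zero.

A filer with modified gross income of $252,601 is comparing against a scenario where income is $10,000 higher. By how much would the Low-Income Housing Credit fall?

$0

At $252,601 — income exceeds $179,900 by $72,701 → 182 increments × $250 = $45,500 ≥ base, so the credit is $0.
At $262,601 — income exceeds $179,900 by $82,701 → 207 increments × $250 = $51,750 ≥ base, so the credit is $0.
Lost: $0 − $0 = $0.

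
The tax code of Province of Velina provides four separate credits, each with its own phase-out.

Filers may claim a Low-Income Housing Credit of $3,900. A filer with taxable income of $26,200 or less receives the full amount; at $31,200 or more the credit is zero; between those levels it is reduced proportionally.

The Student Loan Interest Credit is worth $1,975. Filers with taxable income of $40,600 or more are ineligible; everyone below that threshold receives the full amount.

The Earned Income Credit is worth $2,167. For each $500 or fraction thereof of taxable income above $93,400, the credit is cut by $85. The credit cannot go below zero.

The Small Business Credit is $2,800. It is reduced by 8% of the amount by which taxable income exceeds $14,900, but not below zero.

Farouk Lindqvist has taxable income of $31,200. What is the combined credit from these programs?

$5,638

Low-Income Housing Credit: $31,200 is at or above $31,200, so the credit is $0.
Student Loan Interest Credit: $31,200 is below the $40,600 cutoff, so the full $1,975 applies.
Earned Income Credit: $31,200 is at or below the $93,400 threshold, so the full $2,167 applies.
Small Business Credit: 8% of the $16,300 excess over $14,900 is $1,304; credit = $2,800 − $1,304 = $1,496.
Total: $0 + $1,975 + $2,167 + $1,496 = $5,638.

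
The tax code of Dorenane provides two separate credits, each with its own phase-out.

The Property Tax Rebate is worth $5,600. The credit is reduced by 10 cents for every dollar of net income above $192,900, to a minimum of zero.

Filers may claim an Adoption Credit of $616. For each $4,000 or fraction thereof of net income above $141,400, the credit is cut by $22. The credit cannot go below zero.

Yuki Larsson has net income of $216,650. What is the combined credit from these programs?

Property Tax Rebate: 10% of the $23,750 excess over $192,900 is $2,375; credit = $5,600 − $2,375 = $3,225.
Adoption Credit: income exceeds $141,400 by $75,250, which is 19 full-or-partial $4,000 increments; reduction = 19 × $22 = $418, leaving $198.
Total: $3,225 + $198 = $3,423.

$3,423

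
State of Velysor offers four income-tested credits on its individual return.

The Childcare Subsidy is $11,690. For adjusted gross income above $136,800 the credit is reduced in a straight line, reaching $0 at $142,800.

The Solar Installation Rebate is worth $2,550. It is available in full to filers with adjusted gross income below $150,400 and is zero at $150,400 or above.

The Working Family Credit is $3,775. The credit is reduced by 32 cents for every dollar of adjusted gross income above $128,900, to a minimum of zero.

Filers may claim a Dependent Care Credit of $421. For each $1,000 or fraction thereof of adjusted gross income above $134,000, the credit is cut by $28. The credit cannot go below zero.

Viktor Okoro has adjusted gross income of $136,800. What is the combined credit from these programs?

Childcare Subsidy: $136,800 is at or below the $136,800 threshold, so the full $11,690 applies.
Solar Installation Rebate: $136,800 is below the $150,400 cutoff, so the full $2,550 applies.
Working Family Credit: 32% of the $7,900 excess over $128,900 is $2,528; credit = $3,775 − $2,528 = $1,247.
Dependent Care Credit: income exceeds $134,000 by $2,800, which is 3 full-or-partial $1,000 increments; reduction = 3 × $28 = $84, leaving $337.
Total: $11,690 + $2,550 + $1,247 + $337 = $15,824.

$15,824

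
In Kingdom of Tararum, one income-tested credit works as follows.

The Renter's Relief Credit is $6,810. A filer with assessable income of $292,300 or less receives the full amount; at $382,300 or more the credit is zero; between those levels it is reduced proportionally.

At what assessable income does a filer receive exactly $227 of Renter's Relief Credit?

$227 is 227/6,810 of the full $6,810, so 6,583/6,810 of the $90,000 range has been used: income = $292,300 + $90,000 × 6,583/6,810 = $379,300.

$379,300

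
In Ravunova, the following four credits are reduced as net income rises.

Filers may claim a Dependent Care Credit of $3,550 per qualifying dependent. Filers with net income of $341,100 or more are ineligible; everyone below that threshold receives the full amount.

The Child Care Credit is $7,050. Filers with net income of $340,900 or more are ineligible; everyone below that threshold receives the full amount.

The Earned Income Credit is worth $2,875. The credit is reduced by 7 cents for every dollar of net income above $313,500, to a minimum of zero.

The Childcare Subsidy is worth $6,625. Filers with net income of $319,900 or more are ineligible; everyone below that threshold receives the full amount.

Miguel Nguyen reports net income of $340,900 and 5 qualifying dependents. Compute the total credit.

Dependent Care Credit: base = 5 × $3,550 = $17,750. $340,900 is below the $341,100 cutoff, so the full $17,750 applies.
Child Care Credit: $340,900 meets or exceeds the $340,900 cutoff, so the credit is $0.
Earned Income Credit: 7% of the $27,400 excess over $313,500 is $1,918; credit = $2,875 − $1,918 = $957.
Childcare Subsidy: $340,900 meets or exceeds the $319,900 cutoff, so the credit is $0.
Total: $17,750 + $0 + $957 + $0 = $18,707.

$18,707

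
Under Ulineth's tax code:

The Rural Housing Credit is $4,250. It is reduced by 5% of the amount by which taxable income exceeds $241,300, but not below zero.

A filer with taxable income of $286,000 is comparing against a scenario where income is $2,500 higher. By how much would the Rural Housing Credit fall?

$125

At $286,000 — 5% of the $44,700 excess over $241,300 is $2,235; credit = $4,250 − $2,235 = $2,015.
At $288,500 — 5% of the $47,200 excess over $241,300 is $2,360; credit = $4,250 − $2,360 = $1,890.
Lost: $2,015 − $1,890 = $125.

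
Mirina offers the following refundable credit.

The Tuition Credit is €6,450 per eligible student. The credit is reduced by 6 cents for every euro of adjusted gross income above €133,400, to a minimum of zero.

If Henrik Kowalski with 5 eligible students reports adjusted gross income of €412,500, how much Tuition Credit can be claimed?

€15,504

Tuition Credit: base = 5 × €6,450 = €32,250. 6% of the €279,100 excess over €133,400 is €16,746; credit = €32,250 − €16,746 = €15,504.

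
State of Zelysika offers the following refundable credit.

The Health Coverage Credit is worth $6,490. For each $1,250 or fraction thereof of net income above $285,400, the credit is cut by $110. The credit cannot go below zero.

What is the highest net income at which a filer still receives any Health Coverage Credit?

$357,900

After 58 increments the reduction is 58 × $110 = $6,380, leaving $110; one more increment wipes it out. Increment 58 ends at excess 58 × $1,250 = $72,500, so the highest qualifying income is $285,400 + $72,500 = $357,900.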